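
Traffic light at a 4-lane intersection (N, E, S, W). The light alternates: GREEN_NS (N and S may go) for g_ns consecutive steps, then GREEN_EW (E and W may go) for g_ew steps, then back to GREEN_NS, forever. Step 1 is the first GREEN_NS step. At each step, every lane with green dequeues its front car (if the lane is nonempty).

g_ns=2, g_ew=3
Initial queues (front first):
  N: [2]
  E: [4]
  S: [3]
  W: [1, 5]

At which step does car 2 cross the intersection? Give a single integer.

Step 1 [NS]: N:car2-GO,E:wait,S:car3-GO,W:wait | queues: N=0 E=1 S=0 W=2
Step 2 [NS]: N:empty,E:wait,S:empty,W:wait | queues: N=0 E=1 S=0 W=2
Step 3 [EW]: N:wait,E:car4-GO,S:wait,W:car1-GO | queues: N=0 E=0 S=0 W=1
Step 4 [EW]: N:wait,E:empty,S:wait,W:car5-GO | queues: N=0 E=0 S=0 W=0
Car 2 crosses at step 1

1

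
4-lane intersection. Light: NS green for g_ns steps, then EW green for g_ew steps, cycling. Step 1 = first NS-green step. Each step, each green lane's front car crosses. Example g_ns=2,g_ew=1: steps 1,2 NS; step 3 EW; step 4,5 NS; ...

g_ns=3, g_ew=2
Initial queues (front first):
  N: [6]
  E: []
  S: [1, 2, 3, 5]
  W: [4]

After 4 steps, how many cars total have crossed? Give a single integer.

Step 1 [NS]: N:car6-GO,E:wait,S:car1-GO,W:wait | queues: N=0 E=0 S=3 W=1
Step 2 [NS]: N:empty,E:wait,S:car2-GO,W:wait | queues: N=0 E=0 S=2 W=1
Step 3 [NS]: N:empty,E:wait,S:car3-GO,W:wait | queues: N=0 E=0 S=1 W=1
Step 4 [EW]: N:wait,E:empty,S:wait,W:car4-GO | queues: N=0 E=0 S=1 W=0
Cars crossed by step 4: 5

Answer: 5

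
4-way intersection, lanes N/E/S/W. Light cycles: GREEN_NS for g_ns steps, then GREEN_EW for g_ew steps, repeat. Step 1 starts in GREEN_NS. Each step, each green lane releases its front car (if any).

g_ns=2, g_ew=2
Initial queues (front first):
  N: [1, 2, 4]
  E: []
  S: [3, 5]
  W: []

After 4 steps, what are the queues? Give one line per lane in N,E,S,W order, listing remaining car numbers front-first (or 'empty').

Step 1 [NS]: N:car1-GO,E:wait,S:car3-GO,W:wait | queues: N=2 E=0 S=1 W=0
Step 2 [NS]: N:car2-GO,E:wait,S:car5-GO,W:wait | queues: N=1 E=0 S=0 W=0
Step 3 [EW]: N:wait,E:empty,S:wait,W:empty | queues: N=1 E=0 S=0 W=0
Step 4 [EW]: N:wait,E:empty,S:wait,W:empty | queues: N=1 E=0 S=0 W=0

N: 4
E: empty
S: empty
W: empty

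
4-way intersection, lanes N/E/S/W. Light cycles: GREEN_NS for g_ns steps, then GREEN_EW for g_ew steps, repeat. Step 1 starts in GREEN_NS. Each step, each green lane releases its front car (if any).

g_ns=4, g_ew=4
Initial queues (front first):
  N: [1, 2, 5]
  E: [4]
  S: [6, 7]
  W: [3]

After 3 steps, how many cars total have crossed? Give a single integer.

Step 1 [NS]: N:car1-GO,E:wait,S:car6-GO,W:wait | queues: N=2 E=1 S=1 W=1
Step 2 [NS]: N:car2-GO,E:wait,S:car7-GO,W:wait | queues: N=1 E=1 S=0 W=1
Step 3 [NS]: N:car5-GO,E:wait,S:empty,W:wait | queues: N=0 E=1 S=0 W=1
Cars crossed by step 3: 5

Answer: 5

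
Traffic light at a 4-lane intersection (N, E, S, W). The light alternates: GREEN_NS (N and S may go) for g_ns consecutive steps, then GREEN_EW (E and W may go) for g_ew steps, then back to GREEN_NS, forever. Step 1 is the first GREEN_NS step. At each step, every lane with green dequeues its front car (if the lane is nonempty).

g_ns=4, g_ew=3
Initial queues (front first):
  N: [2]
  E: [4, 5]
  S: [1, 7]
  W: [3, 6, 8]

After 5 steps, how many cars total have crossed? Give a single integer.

Answer: 5

Derivation:
Step 1 [NS]: N:car2-GO,E:wait,S:car1-GO,W:wait | queues: N=0 E=2 S=1 W=3
Step 2 [NS]: N:empty,E:wait,S:car7-GO,W:wait | queues: N=0 E=2 S=0 W=3
Step 3 [NS]: N:empty,E:wait,S:empty,W:wait | queues: N=0 E=2 S=0 W=3
Step 4 [NS]: N:empty,E:wait,S:empty,W:wait | queues: N=0 E=2 S=0 W=3
Step 5 [EW]: N:wait,E:car4-GO,S:wait,W:car3-GO | queues: N=0 E=1 S=0 W=2
Cars crossed by step 5: 5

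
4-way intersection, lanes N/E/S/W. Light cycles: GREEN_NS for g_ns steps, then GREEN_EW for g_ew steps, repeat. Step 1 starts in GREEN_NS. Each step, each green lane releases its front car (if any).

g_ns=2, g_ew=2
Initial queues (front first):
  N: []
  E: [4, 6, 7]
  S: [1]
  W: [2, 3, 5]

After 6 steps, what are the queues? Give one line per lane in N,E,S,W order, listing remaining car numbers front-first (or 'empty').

Step 1 [NS]: N:empty,E:wait,S:car1-GO,W:wait | queues: N=0 E=3 S=0 W=3
Step 2 [NS]: N:empty,E:wait,S:empty,W:wait | queues: N=0 E=3 S=0 W=3
Step 3 [EW]: N:wait,E:car4-GO,S:wait,W:car2-GO | queues: N=0 E=2 S=0 W=2
Step 4 [EW]: N:wait,E:car6-GO,S:wait,W:car3-GO | queues: N=0 E=1 S=0 W=1
Step 5 [NS]: N:empty,E:wait,S:empty,W:wait | queues: N=0 E=1 S=0 W=1
Step 6 [NS]: N:empty,E:wait,S:empty,W:wait | queues: N=0 E=1 S=0 W=1

N: empty
E: 7
S: empty
W: 5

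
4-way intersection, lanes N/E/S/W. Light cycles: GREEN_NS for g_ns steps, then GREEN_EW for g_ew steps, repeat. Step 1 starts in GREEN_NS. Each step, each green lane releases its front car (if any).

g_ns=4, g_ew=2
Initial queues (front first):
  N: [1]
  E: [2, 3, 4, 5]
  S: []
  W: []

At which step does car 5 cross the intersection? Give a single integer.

Step 1 [NS]: N:car1-GO,E:wait,S:empty,W:wait | queues: N=0 E=4 S=0 W=0
Step 2 [NS]: N:empty,E:wait,S:empty,W:wait | queues: N=0 E=4 S=0 W=0
Step 3 [NS]: N:empty,E:wait,S:empty,W:wait | queues: N=0 E=4 S=0 W=0
Step 4 [NS]: N:empty,E:wait,S:empty,W:wait | queues: N=0 E=4 S=0 W=0
Step 5 [EW]: N:wait,E:car2-GO,S:wait,W:empty | queues: N=0 E=3 S=0 W=0
Step 6 [EW]: N:wait,E:car3-GO,S:wait,W:empty | queues: N=0 E=2 S=0 W=0
Step 7 [NS]: N:empty,E:wait,S:empty,W:wait | queues: N=0 E=2 S=0 W=0
Step 8 [NS]: N:empty,E:wait,S:empty,W:wait | queues: N=0 E=2 S=0 W=0
Step 9 [NS]: N:empty,E:wait,S:empty,W:wait | queues: N=0 E=2 S=0 W=0
Step 10 [NS]: N:empty,E:wait,S:empty,W:wait | queues: N=0 E=2 S=0 W=0
Step 11 [EW]: N:wait,E:car4-GO,S:wait,W:empty | queues: N=0 E=1 S=0 W=0
Step 12 [EW]: N:wait,E:car5-GO,S:wait,W:empty | queues: N=0 E=0 S=0 W=0
Car 5 crosses at step 12

12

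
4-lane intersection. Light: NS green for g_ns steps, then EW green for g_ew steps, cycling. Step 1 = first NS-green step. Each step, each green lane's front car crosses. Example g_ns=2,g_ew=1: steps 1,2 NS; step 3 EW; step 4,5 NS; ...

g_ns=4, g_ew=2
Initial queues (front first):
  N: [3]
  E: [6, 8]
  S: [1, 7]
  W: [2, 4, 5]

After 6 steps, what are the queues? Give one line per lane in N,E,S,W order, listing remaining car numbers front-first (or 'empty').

Step 1 [NS]: N:car3-GO,E:wait,S:car1-GO,W:wait | queues: N=0 E=2 S=1 W=3
Step 2 [NS]: N:empty,E:wait,S:car7-GO,W:wait | queues: N=0 E=2 S=0 W=3
Step 3 [NS]: N:empty,E:wait,S:empty,W:wait | queues: N=0 E=2 S=0 W=3
Step 4 [NS]: N:empty,E:wait,S:empty,W:wait | queues: N=0 E=2 S=0 W=3
Step 5 [EW]: N:wait,E:car6-GO,S:wait,W:car2-GO | queues: N=0 E=1 S=0 W=2
Step 6 [EW]: N:wait,E:car8-GO,S:wait,W:car4-GO | queues: N=0 E=0 S=0 W=1

N: empty
E: empty
S: empty
W: 5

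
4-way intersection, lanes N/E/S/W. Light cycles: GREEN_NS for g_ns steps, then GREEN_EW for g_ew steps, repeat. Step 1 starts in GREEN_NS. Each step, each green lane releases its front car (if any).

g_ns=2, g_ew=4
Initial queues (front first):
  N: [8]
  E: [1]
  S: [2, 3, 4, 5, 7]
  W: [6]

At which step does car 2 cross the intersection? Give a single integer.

Step 1 [NS]: N:car8-GO,E:wait,S:car2-GO,W:wait | queues: N=0 E=1 S=4 W=1
Step 2 [NS]: N:empty,E:wait,S:car3-GO,W:wait | queues: N=0 E=1 S=3 W=1
Step 3 [EW]: N:wait,E:car1-GO,S:wait,W:car6-GO | queues: N=0 E=0 S=3 W=0
Step 4 [EW]: N:wait,E:empty,S:wait,W:empty | queues: N=0 E=0 S=3 W=0
Step 5 [EW]: N:wait,E:empty,S:wait,W:empty | queues: N=0 E=0 S=3 W=0
Step 6 [EW]: N:wait,E:empty,S:wait,W:empty | queues: N=0 E=0 S=3 W=0
Step 7 [NS]: N:empty,E:wait,S:car4-GO,W:wait | queues: N=0 E=0 S=2 W=0
Step 8 [NS]: N:empty,E:wait,S:car5-GO,W:wait | queues: N=0 E=0 S=1 W=0
Step 9 [EW]: N:wait,E:empty,S:wait,W:empty | queues: N=0 E=0 S=1 W=0
Step 10 [EW]: N:wait,E:empty,S:wait,W:empty | queues: N=0 E=0 S=1 W=0
Step 11 [EW]: N:wait,E:empty,S:wait,W:empty | queues: N=0 E=0 S=1 W=0
Step 12 [EW]: N:wait,E:empty,S:wait,W:empty | queues: N=0 E=0 S=1 W=0
Step 13 [NS]: N:empty,E:wait,S:car7-GO,W:wait | queues: N=0 E=0 S=0 W=0
Car 2 crosses at step 1

1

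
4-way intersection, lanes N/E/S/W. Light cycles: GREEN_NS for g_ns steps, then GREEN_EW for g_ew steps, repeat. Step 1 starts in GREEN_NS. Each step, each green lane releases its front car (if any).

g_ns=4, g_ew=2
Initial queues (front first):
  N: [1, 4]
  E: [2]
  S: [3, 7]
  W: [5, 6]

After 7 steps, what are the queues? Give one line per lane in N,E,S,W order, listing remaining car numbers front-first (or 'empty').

Step 1 [NS]: N:car1-GO,E:wait,S:car3-GO,W:wait | queues: N=1 E=1 S=1 W=2
Step 2 [NS]: N:car4-GO,E:wait,S:car7-GO,W:wait | queues: N=0 E=1 S=0 W=2
Step 3 [NS]: N:empty,E:wait,S:empty,W:wait | queues: N=0 E=1 S=0 W=2
Step 4 [NS]: N:empty,E:wait,S:empty,W:wait | queues: N=0 E=1 S=0 W=2
Step 5 [EW]: N:wait,E:car2-GO,S:wait,W:car5-GO | queues: N=0 E=0 S=0 W=1
Step 6 [EW]: N:wait,E:empty,S:wait,W:car6-GO | queues: N=0 E=0 S=0 W=0

N: empty
E: empty
S: empty
W: empty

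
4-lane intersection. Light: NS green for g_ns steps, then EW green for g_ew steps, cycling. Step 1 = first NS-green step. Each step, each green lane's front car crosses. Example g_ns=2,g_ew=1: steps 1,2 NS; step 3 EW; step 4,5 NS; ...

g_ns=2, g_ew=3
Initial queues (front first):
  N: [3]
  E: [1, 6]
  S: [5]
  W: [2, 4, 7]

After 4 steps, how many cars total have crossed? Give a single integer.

Step 1 [NS]: N:car3-GO,E:wait,S:car5-GO,W:wait | queues: N=0 E=2 S=0 W=3
Step 2 [NS]: N:empty,E:wait,S:empty,W:wait | queues: N=0 E=2 S=0 W=3
Step 3 [EW]: N:wait,E:car1-GO,S:wait,W:car2-GO | queues: N=0 E=1 S=0 W=2
Step 4 [EW]: N:wait,E:car6-GO,S:wait,W:car4-GO | queues: N=0 E=0 S=0 W=1
Cars crossed by step 4: 6

Answer: 6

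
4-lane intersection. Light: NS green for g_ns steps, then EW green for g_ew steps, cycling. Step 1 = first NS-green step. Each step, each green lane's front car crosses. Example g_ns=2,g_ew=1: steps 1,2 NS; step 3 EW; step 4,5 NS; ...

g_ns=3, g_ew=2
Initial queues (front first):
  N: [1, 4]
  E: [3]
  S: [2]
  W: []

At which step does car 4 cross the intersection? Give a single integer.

Step 1 [NS]: N:car1-GO,E:wait,S:car2-GO,W:wait | queues: N=1 E=1 S=0 W=0
Step 2 [NS]: N:car4-GO,E:wait,S:empty,W:wait | queues: N=0 E=1 S=0 W=0
Step 3 [NS]: N:empty,E:wait,S:empty,W:wait | queues: N=0 E=1 S=0 W=0
Step 4 [EW]: N:wait,E:car3-GO,S:wait,W:empty | queues: N=0 E=0 S=0 W=0
Car 4 crosses at step 2

2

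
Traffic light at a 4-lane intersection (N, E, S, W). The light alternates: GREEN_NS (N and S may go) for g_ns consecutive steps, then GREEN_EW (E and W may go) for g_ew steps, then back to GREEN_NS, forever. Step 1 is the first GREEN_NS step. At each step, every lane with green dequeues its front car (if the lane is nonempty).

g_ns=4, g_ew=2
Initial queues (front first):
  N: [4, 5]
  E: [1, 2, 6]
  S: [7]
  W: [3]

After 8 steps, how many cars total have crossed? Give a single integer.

Answer: 6

Derivation:
Step 1 [NS]: N:car4-GO,E:wait,S:car7-GO,W:wait | queues: N=1 E=3 S=0 W=1
Step 2 [NS]: N:car5-GO,E:wait,S:empty,W:wait | queues: N=0 E=3 S=0 W=1
Step 3 [NS]: N:empty,E:wait,S:empty,W:wait | queues: N=0 E=3 S=0 W=1
Step 4 [NS]: N:empty,E:wait,S:empty,W:wait | queues: N=0 E=3 S=0 W=1
Step 5 [EW]: N:wait,E:car1-GO,S:wait,W:car3-GO | queues: N=0 E=2 S=0 W=0
Step 6 [EW]: N:wait,E:car2-GO,S:wait,W:empty | queues: N=0 E=1 S=0 W=0
Step 7 [NS]: N:empty,E:wait,S:empty,W:wait | queues: N=0 E=1 S=0 W=0
Step 8 [NS]: N:empty,E:wait,S:empty,W:wait | queues: N=0 E=1 S=0 W=0
Cars crossed by step 8: 6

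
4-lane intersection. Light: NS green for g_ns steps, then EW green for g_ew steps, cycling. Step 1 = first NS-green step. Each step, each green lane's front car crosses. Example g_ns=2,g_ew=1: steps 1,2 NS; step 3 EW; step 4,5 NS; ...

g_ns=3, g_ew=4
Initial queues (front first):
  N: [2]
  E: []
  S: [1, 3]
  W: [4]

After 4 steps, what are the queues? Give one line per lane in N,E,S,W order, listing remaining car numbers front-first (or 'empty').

Step 1 [NS]: N:car2-GO,E:wait,S:car1-GO,W:wait | queues: N=0 E=0 S=1 W=1
Step 2 [NS]: N:empty,E:wait,S:car3-GO,W:wait | queues: N=0 E=0 S=0 W=1
Step 3 [NS]: N:empty,E:wait,S:empty,W:wait | queues: N=0 E=0 S=0 W=1
Step 4 [EW]: N:wait,E:empty,S:wait,W:car4-GO | queues: N=0 E=0 S=0 W=0

N: empty
E: empty
S: empty
W: empty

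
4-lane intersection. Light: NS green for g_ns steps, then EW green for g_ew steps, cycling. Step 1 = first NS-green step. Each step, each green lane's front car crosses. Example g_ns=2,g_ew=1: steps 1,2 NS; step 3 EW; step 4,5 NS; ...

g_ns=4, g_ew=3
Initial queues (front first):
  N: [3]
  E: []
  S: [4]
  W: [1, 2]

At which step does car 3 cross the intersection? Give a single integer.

Step 1 [NS]: N:car3-GO,E:wait,S:car4-GO,W:wait | queues: N=0 E=0 S=0 W=2
Step 2 [NS]: N:empty,E:wait,S:empty,W:wait | queues: N=0 E=0 S=0 W=2
Step 3 [NS]: N:empty,E:wait,S:empty,W:wait | queues: N=0 E=0 S=0 W=2
Step 4 [NS]: N:empty,E:wait,S:empty,W:wait | queues: N=0 E=0 S=0 W=2
Step 5 [EW]: N:wait,E:empty,S:wait,W:car1-GO | queues: N=0 E=0 S=0 W=1
Step 6 [EW]: N:wait,E:empty,S:wait,W:car2-GO | queues: N=0 E=0 S=0 W=0
Car 3 crosses at step 1

1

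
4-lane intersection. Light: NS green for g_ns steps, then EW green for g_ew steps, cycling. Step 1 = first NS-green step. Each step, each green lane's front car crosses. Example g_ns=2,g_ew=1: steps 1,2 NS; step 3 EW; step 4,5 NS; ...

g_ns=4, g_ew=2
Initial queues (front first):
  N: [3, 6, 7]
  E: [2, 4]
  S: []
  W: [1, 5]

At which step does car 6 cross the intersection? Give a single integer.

Step 1 [NS]: N:car3-GO,E:wait,S:empty,W:wait | queues: N=2 E=2 S=0 W=2
Step 2 [NS]: N:car6-GO,E:wait,S:empty,W:wait | queues: N=1 E=2 S=0 W=2
Step 3 [NS]: N:car7-GO,E:wait,S:empty,W:wait | queues: N=0 E=2 S=0 W=2
Step 4 [NS]: N:empty,E:wait,S:empty,W:wait | queues: N=0 E=2 S=0 W=2
Step 5 [EW]: N:wait,E:car2-GO,S:wait,W:car1-GO | queues: N=0 E=1 S=0 W=1
Step 6 [EW]: N:wait,E:car4-GO,S:wait,W:car5-GO | queues: N=0 E=0 S=0 W=0
Car 6 crosses at step 2

2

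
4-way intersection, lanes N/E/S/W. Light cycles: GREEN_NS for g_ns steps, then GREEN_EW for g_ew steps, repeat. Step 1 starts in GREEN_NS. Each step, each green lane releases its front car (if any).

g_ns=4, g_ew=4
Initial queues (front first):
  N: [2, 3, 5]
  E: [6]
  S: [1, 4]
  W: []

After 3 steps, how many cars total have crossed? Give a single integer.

Step 1 [NS]: N:car2-GO,E:wait,S:car1-GO,W:wait | queues: N=2 E=1 S=1 W=0
Step 2 [NS]: N:car3-GO,E:wait,S:car4-GO,W:wait | queues: N=1 E=1 S=0 W=0
Step 3 [NS]: N:car5-GO,E:wait,S:empty,W:wait | queues: N=0 E=1 S=0 W=0
Cars crossed by step 3: 5

Answer: 5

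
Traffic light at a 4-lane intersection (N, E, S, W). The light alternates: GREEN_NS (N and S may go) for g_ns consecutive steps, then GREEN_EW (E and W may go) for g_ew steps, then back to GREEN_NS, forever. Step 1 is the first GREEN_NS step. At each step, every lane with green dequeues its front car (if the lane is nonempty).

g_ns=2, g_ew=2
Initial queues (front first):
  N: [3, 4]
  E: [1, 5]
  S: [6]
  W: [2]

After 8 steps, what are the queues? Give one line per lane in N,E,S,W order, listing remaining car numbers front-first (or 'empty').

Step 1 [NS]: N:car3-GO,E:wait,S:car6-GO,W:wait | queues: N=1 E=2 S=0 W=1
Step 2 [NS]: N:car4-GO,E:wait,S:empty,W:wait | queues: N=0 E=2 S=0 W=1
Step 3 [EW]: N:wait,E:car1-GO,S:wait,W:car2-GO | queues: N=0 E=1 S=0 W=0
Step 4 [EW]: N:wait,E:car5-GO,S:wait,W:empty | queues: N=0 E=0 S=0 W=0

N: empty
E: empty
S: empty
W: empty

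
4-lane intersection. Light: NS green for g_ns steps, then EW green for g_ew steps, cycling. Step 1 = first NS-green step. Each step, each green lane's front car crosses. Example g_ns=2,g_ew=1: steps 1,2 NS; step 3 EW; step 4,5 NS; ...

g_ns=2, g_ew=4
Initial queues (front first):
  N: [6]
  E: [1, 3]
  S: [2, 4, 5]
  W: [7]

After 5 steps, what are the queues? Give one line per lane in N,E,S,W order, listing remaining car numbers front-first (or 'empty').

Step 1 [NS]: N:car6-GO,E:wait,S:car2-GO,W:wait | queues: N=0 E=2 S=2 W=1
Step 2 [NS]: N:empty,E:wait,S:car4-GO,W:wait | queues: N=0 E=2 S=1 W=1
Step 3 [EW]: N:wait,E:car1-GO,S:wait,W:car7-GO | queues: N=0 E=1 S=1 W=0
Step 4 [EW]: N:wait,E:car3-GO,S:wait,W:empty | queues: N=0 E=0 S=1 W=0
Step 5 [EW]: N:wait,E:empty,S:wait,W:empty | queues: N=0 E=0 S=1 W=0

N: empty
E: empty
S: 5
W: empty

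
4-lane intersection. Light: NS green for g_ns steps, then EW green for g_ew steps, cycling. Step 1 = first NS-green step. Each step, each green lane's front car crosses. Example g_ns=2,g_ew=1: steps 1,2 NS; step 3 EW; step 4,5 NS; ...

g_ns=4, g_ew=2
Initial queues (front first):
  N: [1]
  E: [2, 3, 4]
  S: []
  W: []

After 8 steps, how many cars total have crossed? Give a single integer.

Step 1 [NS]: N:car1-GO,E:wait,S:empty,W:wait | queues: N=0 E=3 S=0 W=0
Step 2 [NS]: N:empty,E:wait,S:empty,W:wait | queues: N=0 E=3 S=0 W=0
Step 3 [NS]: N:empty,E:wait,S:empty,W:wait | queues: N=0 E=3 S=0 W=0
Step 4 [NS]: N:empty,E:wait,S:empty,W:wait | queues: N=0 E=3 S=0 W=0
Step 5 [EW]: N:wait,E:car2-GO,S:wait,W:empty | queues: N=0 E=2 S=0 W=0
Step 6 [EW]: N:wait,E:car3-GO,S:wait,W:empty | queues: N=0 E=1 S=0 W=0
Step 7 [NS]: N:empty,E:wait,S:empty,W:wait | queues: N=0 E=1 S=0 W=0
Step 8 [NS]: N:empty,E:wait,S:empty,W:wait | queues: N=0 E=1 S=0 W=0
Cars crossed by step 8: 3

Answer: 3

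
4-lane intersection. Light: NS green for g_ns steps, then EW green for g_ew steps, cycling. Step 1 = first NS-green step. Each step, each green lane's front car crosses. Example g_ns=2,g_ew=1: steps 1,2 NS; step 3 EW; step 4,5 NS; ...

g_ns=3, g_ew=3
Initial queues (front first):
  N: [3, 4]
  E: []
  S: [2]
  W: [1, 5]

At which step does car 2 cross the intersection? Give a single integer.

Step 1 [NS]: N:car3-GO,E:wait,S:car2-GO,W:wait | queues: N=1 E=0 S=0 W=2
Step 2 [NS]: N:car4-GO,E:wait,S:empty,W:wait | queues: N=0 E=0 S=0 W=2
Step 3 [NS]: N:empty,E:wait,S:empty,W:wait | queues: N=0 E=0 S=0 W=2
Step 4 [EW]: N:wait,E:empty,S:wait,W:car1-GO | queues: N=0 E=0 S=0 W=1
Step 5 [EW]: N:wait,E:empty,S:wait,W:car5-GO | queues: N=0 E=0 S=0 W=0
Car 2 crosses at step 1

1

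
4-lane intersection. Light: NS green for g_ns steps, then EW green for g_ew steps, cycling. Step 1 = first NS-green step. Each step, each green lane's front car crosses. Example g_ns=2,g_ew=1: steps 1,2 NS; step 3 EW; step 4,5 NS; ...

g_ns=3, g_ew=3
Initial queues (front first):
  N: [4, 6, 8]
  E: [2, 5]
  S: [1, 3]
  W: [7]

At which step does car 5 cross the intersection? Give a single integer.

Step 1 [NS]: N:car4-GO,E:wait,S:car1-GO,W:wait | queues: N=2 E=2 S=1 W=1
Step 2 [NS]: N:car6-GO,E:wait,S:car3-GO,W:wait | queues: N=1 E=2 S=0 W=1
Step 3 [NS]: N:car8-GO,E:wait,S:empty,W:wait | queues: N=0 E=2 S=0 W=1
Step 4 [EW]: N:wait,E:car2-GO,S:wait,W:car7-GO | queues: N=0 E=1 S=0 W=0
Step 5 [EW]: N:wait,E:car5-GO,S:wait,W:empty | queues: N=0 E=0 S=0 W=0
Car 5 crosses at step 5

5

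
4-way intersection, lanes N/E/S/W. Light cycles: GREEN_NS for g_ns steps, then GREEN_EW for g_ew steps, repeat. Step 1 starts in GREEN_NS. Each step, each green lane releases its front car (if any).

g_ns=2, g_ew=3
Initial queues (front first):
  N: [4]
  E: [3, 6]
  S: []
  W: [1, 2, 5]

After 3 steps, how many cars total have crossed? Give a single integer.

Answer: 3

Derivation:
Step 1 [NS]: N:car4-GO,E:wait,S:empty,W:wait | queues: N=0 E=2 S=0 W=3
Step 2 [NS]: N:empty,E:wait,S:empty,W:wait | queues: N=0 E=2 S=0 W=3
Step 3 [EW]: N:wait,E:car3-GO,S:wait,W:car1-GO | queues: N=0 E=1 S=0 W=2
Cars crossed by step 3: 3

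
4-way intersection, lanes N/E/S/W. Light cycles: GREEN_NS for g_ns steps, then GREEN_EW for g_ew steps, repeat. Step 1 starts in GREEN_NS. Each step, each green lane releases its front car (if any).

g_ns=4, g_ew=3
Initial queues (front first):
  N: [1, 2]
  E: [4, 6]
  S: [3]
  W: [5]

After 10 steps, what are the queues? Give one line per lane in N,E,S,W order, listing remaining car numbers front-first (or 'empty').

Step 1 [NS]: N:car1-GO,E:wait,S:car3-GO,W:wait | queues: N=1 E=2 S=0 W=1
Step 2 [NS]: N:car2-GO,E:wait,S:empty,W:wait | queues: N=0 E=2 S=0 W=1
Step 3 [NS]: N:empty,E:wait,S:empty,W:wait | queues: N=0 E=2 S=0 W=1
Step 4 [NS]: N:empty,E:wait,S:empty,W:wait | queues: N=0 E=2 S=0 W=1
Step 5 [EW]: N:wait,E:car4-GO,S:wait,W:car5-GO | queues: N=0 E=1 S=0 W=0
Step 6 [EW]: N:wait,E:car6-GO,S:wait,W:empty | queues: N=0 E=0 S=0 W=0

N: empty
E: empty
S: empty
W: empty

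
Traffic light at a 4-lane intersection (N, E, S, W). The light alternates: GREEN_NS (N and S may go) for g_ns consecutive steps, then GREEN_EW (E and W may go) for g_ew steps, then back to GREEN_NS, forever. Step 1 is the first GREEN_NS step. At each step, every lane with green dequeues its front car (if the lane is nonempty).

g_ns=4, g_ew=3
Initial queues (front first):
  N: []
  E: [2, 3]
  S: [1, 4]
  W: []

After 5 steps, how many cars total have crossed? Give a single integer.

Answer: 3

Derivation:
Step 1 [NS]: N:empty,E:wait,S:car1-GO,W:wait | queues: N=0 E=2 S=1 W=0
Step 2 [NS]: N:empty,E:wait,S:car4-GO,W:wait | queues: N=0 E=2 S=0 W=0
Step 3 [NS]: N:empty,E:wait,S:empty,W:wait | queues: N=0 E=2 S=0 W=0
Step 4 [NS]: N:empty,E:wait,S:empty,W:wait | queues: N=0 E=2 S=0 W=0
Step 5 [EW]: N:wait,E:car2-GO,S:wait,W:empty | queues: N=0 E=1 S=0 W=0
Cars crossed by step 5: 3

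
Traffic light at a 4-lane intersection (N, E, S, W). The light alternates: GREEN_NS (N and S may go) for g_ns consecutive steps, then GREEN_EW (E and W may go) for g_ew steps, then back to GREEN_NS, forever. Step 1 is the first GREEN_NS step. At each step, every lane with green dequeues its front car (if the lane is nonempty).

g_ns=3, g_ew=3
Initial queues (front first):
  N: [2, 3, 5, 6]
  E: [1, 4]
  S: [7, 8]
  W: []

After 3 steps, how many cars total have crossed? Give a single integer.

Answer: 5

Derivation:
Step 1 [NS]: N:car2-GO,E:wait,S:car7-GO,W:wait | queues: N=3 E=2 S=1 W=0
Step 2 [NS]: N:car3-GO,E:wait,S:car8-GO,W:wait | queues: N=2 E=2 S=0 W=0
Step 3 [NS]: N:car5-GO,E:wait,S:empty,W:wait | queues: N=1 E=2 S=0 W=0
Cars crossed by step 3: 5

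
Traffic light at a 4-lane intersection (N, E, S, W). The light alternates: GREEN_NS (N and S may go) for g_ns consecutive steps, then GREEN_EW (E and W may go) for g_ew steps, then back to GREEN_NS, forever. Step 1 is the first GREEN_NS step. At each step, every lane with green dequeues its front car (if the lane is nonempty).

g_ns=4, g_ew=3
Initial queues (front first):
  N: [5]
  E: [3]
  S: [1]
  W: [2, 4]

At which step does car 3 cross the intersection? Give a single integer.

Step 1 [NS]: N:car5-GO,E:wait,S:car1-GO,W:wait | queues: N=0 E=1 S=0 W=2
Step 2 [NS]: N:empty,E:wait,S:empty,W:wait | queues: N=0 E=1 S=0 W=2
Step 3 [NS]: N:empty,E:wait,S:empty,W:wait | queues: N=0 E=1 S=0 W=2
Step 4 [NS]: N:empty,E:wait,S:empty,W:wait | queues: N=0 E=1 S=0 W=2
Step 5 [EW]: N:wait,E:car3-GO,S:wait,W:car2-GO | queues: N=0 E=0 S=0 W=1
Step 6 [EW]: N:wait,E:empty,S:wait,W:car4-GO | queues: N=0 E=0 S=0 W=0
Car 3 crosses at step 5

5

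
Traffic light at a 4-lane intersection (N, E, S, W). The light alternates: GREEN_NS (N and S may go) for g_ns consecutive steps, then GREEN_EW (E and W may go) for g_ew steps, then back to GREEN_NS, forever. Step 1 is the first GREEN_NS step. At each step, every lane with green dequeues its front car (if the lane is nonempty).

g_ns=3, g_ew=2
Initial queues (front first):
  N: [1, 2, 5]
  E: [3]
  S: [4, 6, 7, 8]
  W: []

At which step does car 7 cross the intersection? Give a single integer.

Step 1 [NS]: N:car1-GO,E:wait,S:car4-GO,W:wait | queues: N=2 E=1 S=3 W=0
Step 2 [NS]: N:car2-GO,E:wait,S:car6-GO,W:wait | queues: N=1 E=1 S=2 W=0
Step 3 [NS]: N:car5-GO,E:wait,S:car7-GO,W:wait | queues: N=0 E=1 S=1 W=0
Step 4 [EW]: N:wait,E:car3-GO,S:wait,W:empty | queues: N=0 E=0 S=1 W=0
Step 5 [EW]: N:wait,E:empty,S:wait,W:empty | queues: N=0 E=0 S=1 W=0
Step 6 [NS]: N:empty,E:wait,S:car8-GO,W:wait | queues: N=0 E=0 S=0 W=0
Car 7 crosses at step 3

3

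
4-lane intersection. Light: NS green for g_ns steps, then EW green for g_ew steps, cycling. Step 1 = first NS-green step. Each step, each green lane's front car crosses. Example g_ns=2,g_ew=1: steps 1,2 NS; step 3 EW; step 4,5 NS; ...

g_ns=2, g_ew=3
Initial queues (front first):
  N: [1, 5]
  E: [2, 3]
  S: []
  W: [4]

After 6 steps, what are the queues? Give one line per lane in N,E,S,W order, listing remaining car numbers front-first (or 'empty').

Step 1 [NS]: N:car1-GO,E:wait,S:empty,W:wait | queues: N=1 E=2 S=0 W=1
Step 2 [NS]: N:car5-GO,E:wait,S:empty,W:wait | queues: N=0 E=2 S=0 W=1
Step 3 [EW]: N:wait,E:car2-GO,S:wait,W:car4-GO | queues: N=0 E=1 S=0 W=0
Step 4 [EW]: N:wait,E:car3-GO,S:wait,W:empty | queues: N=0 E=0 S=0 W=0

N: empty
E: empty
S: empty
W: empty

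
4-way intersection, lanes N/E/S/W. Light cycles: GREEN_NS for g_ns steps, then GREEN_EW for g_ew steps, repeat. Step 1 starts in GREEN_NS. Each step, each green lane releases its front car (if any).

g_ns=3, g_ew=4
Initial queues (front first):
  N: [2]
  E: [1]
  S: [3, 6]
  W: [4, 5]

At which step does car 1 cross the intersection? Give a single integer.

Step 1 [NS]: N:car2-GO,E:wait,S:car3-GO,W:wait | queues: N=0 E=1 S=1 W=2
Step 2 [NS]: N:empty,E:wait,S:car6-GO,W:wait | queues: N=0 E=1 S=0 W=2
Step 3 [NS]: N:empty,E:wait,S:empty,W:wait | queues: N=0 E=1 S=0 W=2
Step 4 [EW]: N:wait,E:car1-GO,S:wait,W:car4-GO | queues: N=0 E=0 S=0 W=1
Step 5 [EW]: N:wait,E:empty,S:wait,W:car5-GO | queues: N=0 E=0 S=0 W=0
Car 1 crosses at step 4

4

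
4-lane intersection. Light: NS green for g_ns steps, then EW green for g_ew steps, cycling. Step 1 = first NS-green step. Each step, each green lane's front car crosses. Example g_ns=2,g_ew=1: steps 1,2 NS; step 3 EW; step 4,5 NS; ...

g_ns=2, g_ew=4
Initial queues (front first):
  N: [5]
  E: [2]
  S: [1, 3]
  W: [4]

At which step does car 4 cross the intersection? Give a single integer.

Step 1 [NS]: N:car5-GO,E:wait,S:car1-GO,W:wait | queues: N=0 E=1 S=1 W=1
Step 2 [NS]: N:empty,E:wait,S:car3-GO,W:wait | queues: N=0 E=1 S=0 W=1
Step 3 [EW]: N:wait,E:car2-GO,S:wait,W:car4-GO | queues: N=0 E=0 S=0 W=0
Car 4 crosses at step 3

3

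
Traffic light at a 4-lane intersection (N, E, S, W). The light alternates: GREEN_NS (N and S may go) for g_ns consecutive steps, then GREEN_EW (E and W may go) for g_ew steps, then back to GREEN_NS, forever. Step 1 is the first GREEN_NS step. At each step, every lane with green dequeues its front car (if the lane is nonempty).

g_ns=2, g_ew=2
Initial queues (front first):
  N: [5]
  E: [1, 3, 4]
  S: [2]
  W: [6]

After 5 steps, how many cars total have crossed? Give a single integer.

Step 1 [NS]: N:car5-GO,E:wait,S:car2-GO,W:wait | queues: N=0 E=3 S=0 W=1
Step 2 [NS]: N:empty,E:wait,S:empty,W:wait | queues: N=0 E=3 S=0 W=1
Step 3 [EW]: N:wait,E:car1-GO,S:wait,W:car6-GO | queues: N=0 E=2 S=0 W=0
Step 4 [EW]: N:wait,E:car3-GO,S:wait,W:empty | queues: N=0 E=1 S=0 W=0
Step 5 [NS]: N:empty,E:wait,S:empty,W:wait | queues: N=0 E=1 S=0 W=0
Cars crossed by step 5: 5

Answer: 5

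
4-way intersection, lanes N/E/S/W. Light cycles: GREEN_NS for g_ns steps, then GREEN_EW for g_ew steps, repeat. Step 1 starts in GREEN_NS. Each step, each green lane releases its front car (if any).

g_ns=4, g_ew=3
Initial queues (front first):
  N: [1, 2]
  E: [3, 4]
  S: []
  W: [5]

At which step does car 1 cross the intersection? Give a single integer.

Step 1 [NS]: N:car1-GO,E:wait,S:empty,W:wait | queues: N=1 E=2 S=0 W=1
Step 2 [NS]: N:car2-GO,E:wait,S:empty,W:wait | queues: N=0 E=2 S=0 W=1
Step 3 [NS]: N:empty,E:wait,S:empty,W:wait | queues: N=0 E=2 S=0 W=1
Step 4 [NS]: N:empty,E:wait,S:empty,W:wait | queues: N=0 E=2 S=0 W=1
Step 5 [EW]: N:wait,E:car3-GO,S:wait,W:car5-GO | queues: N=0 E=1 S=0 W=0
Step 6 [EW]: N:wait,E:car4-GO,S:wait,W:empty | queues: N=0 E=0 S=0 W=0
Car 1 crosses at step 1

1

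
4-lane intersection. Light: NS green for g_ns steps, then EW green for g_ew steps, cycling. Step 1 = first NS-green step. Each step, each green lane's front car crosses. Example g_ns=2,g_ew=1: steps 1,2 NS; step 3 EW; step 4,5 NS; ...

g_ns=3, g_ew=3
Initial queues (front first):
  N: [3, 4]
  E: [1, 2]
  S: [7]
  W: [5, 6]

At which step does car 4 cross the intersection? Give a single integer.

Step 1 [NS]: N:car3-GO,E:wait,S:car7-GO,W:wait | queues: N=1 E=2 S=0 W=2
Step 2 [NS]: N:car4-GO,E:wait,S:empty,W:wait | queues: N=0 E=2 S=0 W=2
Step 3 [NS]: N:empty,E:wait,S:empty,W:wait | queues: N=0 E=2 S=0 W=2
Step 4 [EW]: N:wait,E:car1-GO,S:wait,W:car5-GO | queues: N=0 E=1 S=0 W=1
Step 5 [EW]: N:wait,E:car2-GO,S:wait,W:car6-GO | queues: N=0 E=0 S=0 W=0
Car 4 crosses at step 2

2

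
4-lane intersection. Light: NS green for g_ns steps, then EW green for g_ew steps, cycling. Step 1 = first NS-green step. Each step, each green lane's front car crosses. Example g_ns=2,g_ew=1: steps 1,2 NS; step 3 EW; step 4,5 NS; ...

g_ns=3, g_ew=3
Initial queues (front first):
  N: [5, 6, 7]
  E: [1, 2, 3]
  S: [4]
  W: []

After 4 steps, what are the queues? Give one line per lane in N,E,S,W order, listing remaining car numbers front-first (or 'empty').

Step 1 [NS]: N:car5-GO,E:wait,S:car4-GO,W:wait | queues: N=2 E=3 S=0 W=0
Step 2 [NS]: N:car6-GO,E:wait,S:empty,W:wait | queues: N=1 E=3 S=0 W=0
Step 3 [NS]: N:car7-GO,E:wait,S:empty,W:wait | queues: N=0 E=3 S=0 W=0
Step 4 [EW]: N:wait,E:car1-GO,S:wait,W:empty | queues: N=0 E=2 S=0 W=0

N: empty
E: 2 3
S: empty
W: empty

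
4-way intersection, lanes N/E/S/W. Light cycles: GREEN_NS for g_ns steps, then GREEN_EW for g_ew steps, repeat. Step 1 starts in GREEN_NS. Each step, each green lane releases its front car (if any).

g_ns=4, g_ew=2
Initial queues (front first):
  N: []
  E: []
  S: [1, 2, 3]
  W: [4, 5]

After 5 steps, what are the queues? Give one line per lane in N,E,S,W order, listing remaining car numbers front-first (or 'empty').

Step 1 [NS]: N:empty,E:wait,S:car1-GO,W:wait | queues: N=0 E=0 S=2 W=2
Step 2 [NS]: N:empty,E:wait,S:car2-GO,W:wait | queues: N=0 E=0 S=1 W=2
Step 3 [NS]: N:empty,E:wait,S:car3-GO,W:wait | queues: N=0 E=0 S=0 W=2
Step 4 [NS]: N:empty,E:wait,S:empty,W:wait | queues: N=0 E=0 S=0 W=2
Step 5 [EW]: N:wait,E:empty,S:wait,W:car4-GO | queues: N=0 E=0 S=0 W=1

N: empty
E: empty
S: empty
W: 5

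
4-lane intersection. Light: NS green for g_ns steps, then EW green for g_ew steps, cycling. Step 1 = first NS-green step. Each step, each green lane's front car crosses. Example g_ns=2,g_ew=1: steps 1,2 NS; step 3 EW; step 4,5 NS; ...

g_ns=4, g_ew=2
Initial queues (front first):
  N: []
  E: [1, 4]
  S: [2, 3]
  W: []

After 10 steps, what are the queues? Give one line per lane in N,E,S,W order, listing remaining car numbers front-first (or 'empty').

Step 1 [NS]: N:empty,E:wait,S:car2-GO,W:wait | queues: N=0 E=2 S=1 W=0
Step 2 [NS]: N:empty,E:wait,S:car3-GO,W:wait | queues: N=0 E=2 S=0 W=0
Step 3 [NS]: N:empty,E:wait,S:empty,W:wait | queues: N=0 E=2 S=0 W=0
Step 4 [NS]: N:empty,E:wait,S:empty,W:wait | queues: N=0 E=2 S=0 W=0
Step 5 [EW]: N:wait,E:car1-GO,S:wait,W:empty | queues: N=0 E=1 S=0 W=0
Step 6 [EW]: N:wait,E:car4-GO,S:wait,W:empty | queues: N=0 E=0 S=0 W=0

N: empty
E: empty
S: empty
W: empty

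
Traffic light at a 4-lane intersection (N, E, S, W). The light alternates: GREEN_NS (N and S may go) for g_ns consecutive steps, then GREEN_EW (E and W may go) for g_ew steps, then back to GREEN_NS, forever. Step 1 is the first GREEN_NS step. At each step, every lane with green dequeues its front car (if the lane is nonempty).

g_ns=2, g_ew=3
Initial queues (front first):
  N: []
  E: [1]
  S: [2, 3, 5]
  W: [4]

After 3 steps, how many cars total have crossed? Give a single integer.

Step 1 [NS]: N:empty,E:wait,S:car2-GO,W:wait | queues: N=0 E=1 S=2 W=1
Step 2 [NS]: N:empty,E:wait,S:car3-GO,W:wait | queues: N=0 E=1 S=1 W=1
Step 3 [EW]: N:wait,E:car1-GO,S:wait,W:car4-GO | queues: N=0 E=0 S=1 W=0
Cars crossed by step 3: 4

Answer: 4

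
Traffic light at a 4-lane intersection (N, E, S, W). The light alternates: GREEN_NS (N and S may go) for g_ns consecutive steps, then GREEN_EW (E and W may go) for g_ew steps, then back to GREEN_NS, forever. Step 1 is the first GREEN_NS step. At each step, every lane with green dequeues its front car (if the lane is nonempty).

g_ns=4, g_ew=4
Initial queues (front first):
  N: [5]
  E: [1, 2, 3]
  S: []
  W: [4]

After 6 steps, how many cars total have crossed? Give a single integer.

Answer: 4

Derivation:
Step 1 [NS]: N:car5-GO,E:wait,S:empty,W:wait | queues: N=0 E=3 S=0 W=1
Step 2 [NS]: N:empty,E:wait,S:empty,W:wait | queues: N=0 E=3 S=0 W=1
Step 3 [NS]: N:empty,E:wait,S:empty,W:wait | queues: N=0 E=3 S=0 W=1
Step 4 [NS]: N:empty,E:wait,S:empty,W:wait | queues: N=0 E=3 S=0 W=1
Step 5 [EW]: N:wait,E:car1-GO,S:wait,W:car4-GO | queues: N=0 E=2 S=0 W=0
Step 6 [EW]: N:wait,E:car2-GO,S:wait,W:empty | queues: N=0 E=1 S=0 W=0
Cars crossed by step 6: 4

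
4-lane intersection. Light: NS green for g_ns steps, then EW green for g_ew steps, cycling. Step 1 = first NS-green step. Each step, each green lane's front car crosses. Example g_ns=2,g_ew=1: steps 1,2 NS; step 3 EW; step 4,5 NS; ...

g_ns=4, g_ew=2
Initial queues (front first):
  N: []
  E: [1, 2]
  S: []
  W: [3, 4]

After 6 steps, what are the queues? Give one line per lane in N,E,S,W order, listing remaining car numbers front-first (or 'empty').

Step 1 [NS]: N:empty,E:wait,S:empty,W:wait | queues: N=0 E=2 S=0 W=2
Step 2 [NS]: N:empty,E:wait,S:empty,W:wait | queues: N=0 E=2 S=0 W=2
Step 3 [NS]: N:empty,E:wait,S:empty,W:wait | queues: N=0 E=2 S=0 W=2
Step 4 [NS]: N:empty,E:wait,S:empty,W:wait | queues: N=0 E=2 S=0 W=2
Step 5 [EW]: N:wait,E:car1-GO,S:wait,W:car3-GO | queues: N=0 E=1 S=0 W=1
Step 6 [EW]: N:wait,E:car2-GO,S:wait,W:car4-GO | queues: N=0 E=0 S=0 W=0

N: empty
E: empty
S: empty
W: empty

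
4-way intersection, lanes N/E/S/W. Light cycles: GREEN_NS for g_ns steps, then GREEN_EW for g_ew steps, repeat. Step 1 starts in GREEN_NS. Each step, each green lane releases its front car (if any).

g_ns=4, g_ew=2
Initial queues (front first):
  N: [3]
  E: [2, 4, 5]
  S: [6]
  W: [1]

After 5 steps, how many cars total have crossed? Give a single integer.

Step 1 [NS]: N:car3-GO,E:wait,S:car6-GO,W:wait | queues: N=0 E=3 S=0 W=1
Step 2 [NS]: N:empty,E:wait,S:empty,W:wait | queues: N=0 E=3 S=0 W=1
Step 3 [NS]: N:empty,E:wait,S:empty,W:wait | queues: N=0 E=3 S=0 W=1
Step 4 [NS]: N:empty,E:wait,S:empty,W:wait | queues: N=0 E=3 S=0 W=1
Step 5 [EW]: N:wait,E:car2-GO,S:wait,W:car1-GO | queues: N=0 E=2 S=0 W=0
Cars crossed by step 5: 4

Answer: 4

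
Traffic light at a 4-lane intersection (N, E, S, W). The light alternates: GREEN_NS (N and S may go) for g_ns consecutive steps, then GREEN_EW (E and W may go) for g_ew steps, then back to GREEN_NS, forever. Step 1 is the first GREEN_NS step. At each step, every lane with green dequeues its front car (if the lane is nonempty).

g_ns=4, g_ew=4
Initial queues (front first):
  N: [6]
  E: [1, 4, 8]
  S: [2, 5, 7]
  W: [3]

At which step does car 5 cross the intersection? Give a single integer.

Step 1 [NS]: N:car6-GO,E:wait,S:car2-GO,W:wait | queues: N=0 E=3 S=2 W=1
Step 2 [NS]: N:empty,E:wait,S:car5-GO,W:wait | queues: N=0 E=3 S=1 W=1
Step 3 [NS]: N:empty,E:wait,S:car7-GO,W:wait | queues: N=0 E=3 S=0 W=1
Step 4 [NS]: N:empty,E:wait,S:empty,W:wait | queues: N=0 E=3 S=0 W=1
Step 5 [EW]: N:wait,E:car1-GO,S:wait,W:car3-GO | queues: N=0 E=2 S=0 W=0
Step 6 [EW]: N:wait,E:car4-GO,S:wait,W:empty | queues: N=0 E=1 S=0 W=0
Step 7 [EW]: N:wait,E:car8-GO,S:wait,W:empty | queues: N=0 E=0 S=0 W=0
Car 5 crosses at step 2

2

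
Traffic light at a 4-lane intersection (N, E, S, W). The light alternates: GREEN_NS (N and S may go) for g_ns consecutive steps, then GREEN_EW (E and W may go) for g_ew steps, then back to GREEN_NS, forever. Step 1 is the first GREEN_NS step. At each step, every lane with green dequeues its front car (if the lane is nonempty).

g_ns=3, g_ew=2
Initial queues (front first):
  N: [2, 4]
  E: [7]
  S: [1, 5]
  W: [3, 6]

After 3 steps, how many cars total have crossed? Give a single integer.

Answer: 4

Derivation:
Step 1 [NS]: N:car2-GO,E:wait,S:car1-GO,W:wait | queues: N=1 E=1 S=1 W=2
Step 2 [NS]: N:car4-GO,E:wait,S:car5-GO,W:wait | queues: N=0 E=1 S=0 W=2
Step 3 [NS]: N:empty,E:wait,S:empty,W:wait | queues: N=0 E=1 S=0 W=2
Cars crossed by step 3: 4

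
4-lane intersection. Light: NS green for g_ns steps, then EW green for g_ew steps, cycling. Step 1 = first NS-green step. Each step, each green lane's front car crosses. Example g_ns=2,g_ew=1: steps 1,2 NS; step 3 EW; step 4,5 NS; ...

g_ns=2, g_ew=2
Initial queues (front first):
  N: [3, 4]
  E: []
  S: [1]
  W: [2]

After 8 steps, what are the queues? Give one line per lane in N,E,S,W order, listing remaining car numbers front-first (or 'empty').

Step 1 [NS]: N:car3-GO,E:wait,S:car1-GO,W:wait | queues: N=1 E=0 S=0 W=1
Step 2 [NS]: N:car4-GO,E:wait,S:empty,W:wait | queues: N=0 E=0 S=0 W=1
Step 3 [EW]: N:wait,E:empty,S:wait,W:car2-GO | queues: N=0 E=0 S=0 W=0

N: empty
E: empty
S: empty
W: empty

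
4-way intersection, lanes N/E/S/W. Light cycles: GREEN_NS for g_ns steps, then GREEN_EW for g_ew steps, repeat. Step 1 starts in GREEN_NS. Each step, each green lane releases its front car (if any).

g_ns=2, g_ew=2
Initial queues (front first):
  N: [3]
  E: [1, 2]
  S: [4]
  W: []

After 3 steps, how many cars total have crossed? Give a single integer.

Answer: 3

Derivation:
Step 1 [NS]: N:car3-GO,E:wait,S:car4-GO,W:wait | queues: N=0 E=2 S=0 W=0
Step 2 [NS]: N:empty,E:wait,S:empty,W:wait | queues: N=0 E=2 S=0 W=0
Step 3 [EW]: N:wait,E:car1-GO,S:wait,W:empty | queues: N=0 E=1 S=0 W=0
Cars crossed by step 3: 3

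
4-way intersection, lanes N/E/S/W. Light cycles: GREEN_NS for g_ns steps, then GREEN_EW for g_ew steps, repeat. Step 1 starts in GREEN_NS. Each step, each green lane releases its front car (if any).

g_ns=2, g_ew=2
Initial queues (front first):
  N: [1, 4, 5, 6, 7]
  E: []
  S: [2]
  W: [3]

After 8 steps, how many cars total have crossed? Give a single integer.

Answer: 6

Derivation:
Step 1 [NS]: N:car1-GO,E:wait,S:car2-GO,W:wait | queues: N=4 E=0 S=0 W=1
Step 2 [NS]: N:car4-GO,E:wait,S:empty,W:wait | queues: N=3 E=0 S=0 W=1
Step 3 [EW]: N:wait,E:empty,S:wait,W:car3-GO | queues: N=3 E=0 S=0 W=0
Step 4 [EW]: N:wait,E:empty,S:wait,W:empty | queues: N=3 E=0 S=0 W=0
Step 5 [NS]: N:car5-GO,E:wait,S:empty,W:wait | queues: N=2 E=0 S=0 W=0
Step 6 [NS]: N:car6-GO,E:wait,S:empty,W:wait | queues: N=1 E=0 S=0 W=0
Step 7 [EW]: N:wait,E:empty,S:wait,W:empty | queues: N=1 E=0 S=0 W=0
Step 8 [EW]: N:wait,E:empty,S:wait,W:empty | queues: N=1 E=0 S=0 W=0
Cars crossed by step 8: 6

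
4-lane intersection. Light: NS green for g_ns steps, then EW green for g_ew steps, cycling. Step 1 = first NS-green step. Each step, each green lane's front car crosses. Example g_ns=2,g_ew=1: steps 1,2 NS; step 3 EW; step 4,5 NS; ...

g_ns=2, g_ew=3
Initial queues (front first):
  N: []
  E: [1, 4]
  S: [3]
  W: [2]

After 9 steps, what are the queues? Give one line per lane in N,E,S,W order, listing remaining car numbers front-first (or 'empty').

Step 1 [NS]: N:empty,E:wait,S:car3-GO,W:wait | queues: N=0 E=2 S=0 W=1
Step 2 [NS]: N:empty,E:wait,S:empty,W:wait | queues: N=0 E=2 S=0 W=1
Step 3 [EW]: N:wait,E:car1-GO,S:wait,W:car2-GO | queues: N=0 E=1 S=0 W=0
Step 4 [EW]: N:wait,E:car4-GO,S:wait,W:empty | queues: N=0 E=0 S=0 W=0

N: empty
E: empty
S: empty
W: empty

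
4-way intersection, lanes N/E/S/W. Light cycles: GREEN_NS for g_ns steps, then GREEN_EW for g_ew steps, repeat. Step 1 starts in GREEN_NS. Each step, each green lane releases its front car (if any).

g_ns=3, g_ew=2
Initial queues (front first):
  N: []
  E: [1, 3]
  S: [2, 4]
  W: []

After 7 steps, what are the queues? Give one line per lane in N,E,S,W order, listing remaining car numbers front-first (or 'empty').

Step 1 [NS]: N:empty,E:wait,S:car2-GO,W:wait | queues: N=0 E=2 S=1 W=0
Step 2 [NS]: N:empty,E:wait,S:car4-GO,W:wait | queues: N=0 E=2 S=0 W=0
Step 3 [NS]: N:empty,E:wait,S:empty,W:wait | queues: N=0 E=2 S=0 W=0
Step 4 [EW]: N:wait,E:car1-GO,S:wait,W:empty | queues: N=0 E=1 S=0 W=0
Step 5 [EW]: N:wait,E:car3-GO,S:wait,W:empty | queues: N=0 E=0 S=0 W=0

N: empty
E: empty
S: empty
W: empty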